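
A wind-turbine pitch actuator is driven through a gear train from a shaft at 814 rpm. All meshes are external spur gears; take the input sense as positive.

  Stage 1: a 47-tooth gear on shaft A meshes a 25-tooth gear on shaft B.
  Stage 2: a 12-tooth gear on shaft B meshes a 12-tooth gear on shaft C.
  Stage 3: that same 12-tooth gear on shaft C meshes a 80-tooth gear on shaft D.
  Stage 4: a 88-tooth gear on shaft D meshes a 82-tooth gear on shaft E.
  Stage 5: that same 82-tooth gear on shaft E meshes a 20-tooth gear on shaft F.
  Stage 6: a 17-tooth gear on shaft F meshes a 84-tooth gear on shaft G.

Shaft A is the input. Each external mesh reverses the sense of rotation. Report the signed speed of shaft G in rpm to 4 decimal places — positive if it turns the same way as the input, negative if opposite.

Stage 1 [47T→25T]: ω = 814.0000×47/25 = 1530.3200 rpm, dir flips to −; running = −1530.3200
Stage 2 [12T→12T]: ω = 1530.3200×12/12 = 1530.3200 rpm, dir flips to +; running = +1530.3200
Stage 3 [12T→80T]: ω = 1530.3200×12/80 = 229.5480 rpm, dir flips to −; running = −229.5480
Stage 4 [88T→82T]: ω = 229.5480×88/82 = 246.3442 rpm, dir flips to +; running = +246.3442
Stage 5 [82T→20T]: ω = 246.3442×82/20 = 1010.0112 rpm, dir flips to −; running = −1010.0112
Stage 6 [17T→84T]: ω = 1010.0112×17/84 = 204.4070 rpm, dir flips to +; running = +204.4070

+204.4070 rpm (same as input, |ω| = 204.4070 rpm)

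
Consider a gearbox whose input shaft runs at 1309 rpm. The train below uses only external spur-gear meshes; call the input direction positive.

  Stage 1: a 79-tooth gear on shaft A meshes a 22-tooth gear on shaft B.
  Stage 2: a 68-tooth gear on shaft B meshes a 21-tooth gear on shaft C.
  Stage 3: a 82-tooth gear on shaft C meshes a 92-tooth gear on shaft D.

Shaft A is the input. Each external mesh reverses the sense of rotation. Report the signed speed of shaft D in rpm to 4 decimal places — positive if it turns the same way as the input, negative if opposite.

-13566.2464 rpm (opposite to input, |ω| = 13566.2464 rpm)

Stage 1 [79T→22T]: ω = 1309.0000×79/22 = 4700.5000 rpm, dir flips to −; running = −4700.5000
Stage 2 [68T→21T]: ω = 4700.5000×68/21 = 15220.6667 rpm, dir flips to +; running = +15220.6667
Stage 3 [82T→92T]: ω = 15220.6667×82/92 = 13566.2464 rpm, dir flips to −; running = −13566.2464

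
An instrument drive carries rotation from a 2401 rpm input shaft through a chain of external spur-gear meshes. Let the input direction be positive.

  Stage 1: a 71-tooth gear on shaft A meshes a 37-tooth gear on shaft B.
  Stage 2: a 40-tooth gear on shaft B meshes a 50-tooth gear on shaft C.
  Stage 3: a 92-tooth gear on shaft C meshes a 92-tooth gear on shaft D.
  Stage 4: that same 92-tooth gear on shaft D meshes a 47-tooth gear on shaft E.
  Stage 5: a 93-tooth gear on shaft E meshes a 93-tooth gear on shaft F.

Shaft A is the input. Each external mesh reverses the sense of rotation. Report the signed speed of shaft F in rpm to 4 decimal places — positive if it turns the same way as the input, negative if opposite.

-7214.8738 rpm (opposite to input, |ω| = 7214.8738 rpm)

Stage 1 [71T→37T]: ω = 2401.0000×71/37 = 4607.3243 rpm, dir flips to −; running = −4607.3243
Stage 2 [40T→50T]: ω = 4607.3243×40/50 = 3685.8595 rpm, dir flips to +; running = +3685.8595
Stage 3 [92T→92T]: ω = 3685.8595×92/92 = 3685.8595 rpm, dir flips to −; running = −3685.8595
Stage 4 [92T→47T]: ω = 3685.8595×92/47 = 7214.8738 rpm, dir flips to +; running = +7214.8738
Stage 5 [93T→93T]: ω = 7214.8738×93/93 = 7214.8738 rpm, dir flips to −; running = −7214.8738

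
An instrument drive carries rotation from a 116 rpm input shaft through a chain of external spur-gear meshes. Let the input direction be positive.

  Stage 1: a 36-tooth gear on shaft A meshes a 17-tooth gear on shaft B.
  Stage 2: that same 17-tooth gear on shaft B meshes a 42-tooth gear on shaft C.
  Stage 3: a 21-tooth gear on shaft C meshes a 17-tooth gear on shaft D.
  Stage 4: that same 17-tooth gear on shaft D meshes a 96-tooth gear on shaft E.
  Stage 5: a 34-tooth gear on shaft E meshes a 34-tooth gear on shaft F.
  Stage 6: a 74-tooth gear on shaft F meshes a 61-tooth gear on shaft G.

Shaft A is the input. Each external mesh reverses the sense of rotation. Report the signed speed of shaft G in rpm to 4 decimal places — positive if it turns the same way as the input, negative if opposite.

Stage 1 [36T→17T]: ω = 116.0000×36/17 = 245.6471 rpm, dir flips to −; running = −245.6471
Stage 2 [17T→42T]: ω = 245.6471×17/42 = 99.4286 rpm, dir flips to +; running = +99.4286
Stage 3 [21T→17T]: ω = 99.4286×21/17 = 122.8235 rpm, dir flips to −; running = −122.8235
Stage 4 [17T→96T]: ω = 122.8235×17/96 = 21.7500 rpm, dir flips to +; running = +21.7500
Stage 5 [34T→34T]: ω = 21.7500×34/34 = 21.7500 rpm, dir flips to −; running = −21.7500
Stage 6 [74T→61T]: ω = 21.7500×74/61 = 26.3852 rpm, dir flips to +; running = +26.3852

+26.3852 rpm (same as input, |ω| = 26.3852 rpm)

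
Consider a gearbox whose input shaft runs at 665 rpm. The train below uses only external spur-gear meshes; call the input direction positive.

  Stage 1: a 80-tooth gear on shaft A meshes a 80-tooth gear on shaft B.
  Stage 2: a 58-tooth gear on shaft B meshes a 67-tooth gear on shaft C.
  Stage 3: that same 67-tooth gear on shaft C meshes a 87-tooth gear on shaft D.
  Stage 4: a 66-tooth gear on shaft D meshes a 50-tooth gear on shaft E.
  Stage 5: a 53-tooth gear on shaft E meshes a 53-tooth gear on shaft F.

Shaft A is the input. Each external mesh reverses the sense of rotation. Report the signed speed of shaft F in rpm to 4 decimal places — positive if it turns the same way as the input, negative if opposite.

Stage 1 [80T→80T]: ω = 665.0000×80/80 = 665.0000 rpm, dir flips to −; running = −665.0000
Stage 2 [58T→67T]: ω = 665.0000×58/67 = 575.6716 rpm, dir flips to +; running = +575.6716
Stage 3 [67T→87T]: ω = 575.6716×67/87 = 443.3333 rpm, dir flips to −; running = −443.3333
Stage 4 [66T→50T]: ω = 443.3333×66/50 = 585.2000 rpm, dir flips to +; running = +585.2000
Stage 5 [53T→53T]: ω = 585.2000×53/53 = 585.2000 rpm, dir flips to −; running = −585.2000

-585.2000 rpm (opposite to input, |ω| = 585.2000 rpm)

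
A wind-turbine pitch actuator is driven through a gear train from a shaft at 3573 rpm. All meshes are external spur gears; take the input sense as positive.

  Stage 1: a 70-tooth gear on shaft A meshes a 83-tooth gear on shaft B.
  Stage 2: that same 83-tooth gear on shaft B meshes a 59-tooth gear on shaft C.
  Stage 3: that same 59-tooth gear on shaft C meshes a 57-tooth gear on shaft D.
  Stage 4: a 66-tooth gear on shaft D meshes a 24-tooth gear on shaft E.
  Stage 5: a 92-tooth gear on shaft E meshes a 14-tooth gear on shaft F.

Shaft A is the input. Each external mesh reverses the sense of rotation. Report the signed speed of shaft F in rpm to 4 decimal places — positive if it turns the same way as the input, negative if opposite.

-79295.5263 rpm (opposite to input, |ω| = 79295.5263 rpm)

Stage 1 [70T→83T]: ω = 3573.0000×70/83 = 3013.3735 rpm, dir flips to −; running = −3013.3735
Stage 2 [83T→59T]: ω = 3013.3735×83/59 = 4239.1525 rpm, dir flips to +; running = +4239.1525
Stage 3 [59T→57T]: ω = 4239.1525×59/57 = 4387.8947 rpm, dir flips to −; running = −4387.8947
Stage 4 [66T→24T]: ω = 4387.8947×66/24 = 12066.7105 rpm, dir flips to +; running = +12066.7105
Stage 5 [92T→14T]: ω = 12066.7105×92/14 = 79295.5263 rpm, dir flips to −; running = −79295.5263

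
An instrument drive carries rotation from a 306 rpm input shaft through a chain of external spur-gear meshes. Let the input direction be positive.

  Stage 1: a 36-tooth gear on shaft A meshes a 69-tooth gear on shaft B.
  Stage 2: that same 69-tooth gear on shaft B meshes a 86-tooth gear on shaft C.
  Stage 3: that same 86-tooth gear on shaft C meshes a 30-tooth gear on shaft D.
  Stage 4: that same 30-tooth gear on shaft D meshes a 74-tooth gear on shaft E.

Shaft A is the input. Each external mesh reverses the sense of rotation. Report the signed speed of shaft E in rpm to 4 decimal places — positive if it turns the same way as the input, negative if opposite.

+148.8649 rpm (same as input, |ω| = 148.8649 rpm)

Stage 1 [36T→69T]: ω = 306.0000×36/69 = 159.6522 rpm, dir flips to −; running = −159.6522
Stage 2 [69T→86T]: ω = 159.6522×69/86 = 128.0930 rpm, dir flips to +; running = +128.0930
Stage 3 [86T→30T]: ω = 128.0930×86/30 = 367.2000 rpm, dir flips to −; running = −367.2000
Stage 4 [30T→74T]: ω = 367.2000×30/74 = 148.8649 rpm, dir flips to +; running = +148.8649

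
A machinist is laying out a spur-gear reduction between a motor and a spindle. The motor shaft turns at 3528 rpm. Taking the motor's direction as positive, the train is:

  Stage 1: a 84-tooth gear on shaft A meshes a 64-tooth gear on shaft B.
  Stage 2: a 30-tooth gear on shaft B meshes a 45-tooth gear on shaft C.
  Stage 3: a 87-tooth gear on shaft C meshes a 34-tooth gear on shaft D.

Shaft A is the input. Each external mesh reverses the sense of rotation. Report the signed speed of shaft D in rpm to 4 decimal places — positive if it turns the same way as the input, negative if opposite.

Stage 1 [84T→64T]: ω = 3528.0000×84/64 = 4630.5000 rpm, dir flips to −; running = −4630.5000
Stage 2 [30T→45T]: ω = 4630.5000×30/45 = 3087.0000 rpm, dir flips to +; running = +3087.0000
Stage 3 [87T→34T]: ω = 3087.0000×87/34 = 7899.0882 rpm, dir flips to −; running = −7899.0882

-7899.0882 rpm (opposite to input, |ω| = 7899.0882 rpm)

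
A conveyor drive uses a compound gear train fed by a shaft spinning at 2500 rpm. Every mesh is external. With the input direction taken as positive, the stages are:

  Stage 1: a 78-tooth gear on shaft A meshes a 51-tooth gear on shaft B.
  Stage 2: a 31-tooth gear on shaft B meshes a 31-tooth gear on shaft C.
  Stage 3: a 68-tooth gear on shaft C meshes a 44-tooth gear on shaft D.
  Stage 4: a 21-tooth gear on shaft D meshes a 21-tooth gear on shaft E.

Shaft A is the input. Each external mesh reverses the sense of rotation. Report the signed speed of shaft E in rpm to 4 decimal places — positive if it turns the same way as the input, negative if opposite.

+5909.0909 rpm (same as input, |ω| = 5909.0909 rpm)

Stage 1 [78T→51T]: ω = 2500.0000×78/51 = 3823.5294 rpm, dir flips to −; running = −3823.5294
Stage 2 [31T→31T]: ω = 3823.5294×31/31 = 3823.5294 rpm, dir flips to +; running = +3823.5294
Stage 3 [68T→44T]: ω = 3823.5294×68/44 = 5909.0909 rpm, dir flips to −; running = −5909.0909
Stage 4 [21T→21T]: ω = 5909.0909×21/21 = 5909.0909 rpm, dir flips to +; running = +5909.0909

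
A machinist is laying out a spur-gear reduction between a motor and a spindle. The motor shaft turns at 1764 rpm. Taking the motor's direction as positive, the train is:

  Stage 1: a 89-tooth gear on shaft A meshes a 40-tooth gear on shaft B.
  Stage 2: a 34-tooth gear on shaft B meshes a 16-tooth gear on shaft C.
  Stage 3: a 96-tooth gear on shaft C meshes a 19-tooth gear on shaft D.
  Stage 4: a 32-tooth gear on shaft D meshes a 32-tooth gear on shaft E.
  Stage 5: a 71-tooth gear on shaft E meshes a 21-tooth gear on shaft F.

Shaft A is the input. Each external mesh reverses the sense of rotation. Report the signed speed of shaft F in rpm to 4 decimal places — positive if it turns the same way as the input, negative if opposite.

Stage 1 [89T→40T]: ω = 1764.0000×89/40 = 3924.9000 rpm, dir flips to −; running = −3924.9000
Stage 2 [34T→16T]: ω = 3924.9000×34/16 = 8340.4125 rpm, dir flips to +; running = +8340.4125
Stage 3 [96T→19T]: ω = 8340.4125×96/19 = 42141.0316 rpm, dir flips to −; running = −42141.0316
Stage 4 [32T→32T]: ω = 42141.0316×32/32 = 42141.0316 rpm, dir flips to +; running = +42141.0316
Stage 5 [71T→21T]: ω = 42141.0316×71/21 = 142476.8211 rpm, dir flips to −; running = −142476.8211

-142476.8211 rpm (opposite to input, |ω| = 142476.8211 rpm)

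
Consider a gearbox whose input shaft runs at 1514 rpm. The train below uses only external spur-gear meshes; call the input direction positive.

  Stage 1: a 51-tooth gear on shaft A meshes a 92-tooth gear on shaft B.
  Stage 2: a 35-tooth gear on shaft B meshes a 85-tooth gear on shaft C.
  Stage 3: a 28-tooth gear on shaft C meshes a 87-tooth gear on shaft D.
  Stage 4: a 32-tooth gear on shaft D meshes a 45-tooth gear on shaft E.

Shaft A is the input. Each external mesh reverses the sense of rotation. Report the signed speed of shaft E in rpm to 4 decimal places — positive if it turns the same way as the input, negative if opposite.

Stage 1 [51T→92T]: ω = 1514.0000×51/92 = 839.2826 rpm, dir flips to −; running = −839.2826
Stage 2 [35T→85T]: ω = 839.2826×35/85 = 345.5870 rpm, dir flips to +; running = +345.5870
Stage 3 [28T→87T]: ω = 345.5870×28/87 = 111.2234 rpm, dir flips to −; running = −111.2234
Stage 4 [32T→45T]: ω = 111.2234×32/45 = 79.0922 rpm, dir flips to +; running = +79.0922

+79.0922 rpm (same as input, |ω| = 79.0922 rpm)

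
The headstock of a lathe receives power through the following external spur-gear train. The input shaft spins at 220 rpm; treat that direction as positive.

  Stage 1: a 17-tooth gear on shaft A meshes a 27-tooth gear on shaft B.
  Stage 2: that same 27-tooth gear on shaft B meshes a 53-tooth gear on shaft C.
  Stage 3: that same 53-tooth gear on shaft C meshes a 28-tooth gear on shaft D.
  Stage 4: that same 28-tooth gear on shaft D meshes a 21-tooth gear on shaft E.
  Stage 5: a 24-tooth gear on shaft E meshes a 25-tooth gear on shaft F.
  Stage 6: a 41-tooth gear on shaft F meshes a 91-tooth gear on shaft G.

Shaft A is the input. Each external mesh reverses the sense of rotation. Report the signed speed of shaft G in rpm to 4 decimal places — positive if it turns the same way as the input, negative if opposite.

+77.0311 rpm (same as input, |ω| = 77.0311 rpm)

Stage 1 [17T→27T]: ω = 220.0000×17/27 = 138.5185 rpm, dir flips to −; running = −138.5185
Stage 2 [27T→53T]: ω = 138.5185×27/53 = 70.5660 rpm, dir flips to +; running = +70.5660
Stage 3 [53T→28T]: ω = 70.5660×53/28 = 133.5714 rpm, dir flips to −; running = −133.5714
Stage 4 [28T→21T]: ω = 133.5714×28/21 = 178.0952 rpm, dir flips to +; running = +178.0952
Stage 5 [24T→25T]: ω = 178.0952×24/25 = 170.9714 rpm, dir flips to −; running = −170.9714
Stage 6 [41T→91T]: ω = 170.9714×41/91 = 77.0311 rpm, dir flips to +; running = +77.0311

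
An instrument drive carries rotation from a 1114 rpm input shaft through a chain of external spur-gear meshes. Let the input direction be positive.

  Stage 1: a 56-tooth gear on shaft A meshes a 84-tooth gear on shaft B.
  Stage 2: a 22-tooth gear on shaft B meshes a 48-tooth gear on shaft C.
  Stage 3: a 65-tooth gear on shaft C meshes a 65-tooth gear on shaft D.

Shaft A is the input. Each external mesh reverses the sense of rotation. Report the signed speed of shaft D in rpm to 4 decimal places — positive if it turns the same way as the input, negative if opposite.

Stage 1 [56T→84T]: ω = 1114.0000×56/84 = 742.6667 rpm, dir flips to −; running = −742.6667
Stage 2 [22T→48T]: ω = 742.6667×22/48 = 340.3889 rpm, dir flips to +; running = +340.3889
Stage 3 [65T→65T]: ω = 340.3889×65/65 = 340.3889 rpm, dir flips to −; running = −340.3889

-340.3889 rpm (opposite to input, |ω| = 340.3889 rpm)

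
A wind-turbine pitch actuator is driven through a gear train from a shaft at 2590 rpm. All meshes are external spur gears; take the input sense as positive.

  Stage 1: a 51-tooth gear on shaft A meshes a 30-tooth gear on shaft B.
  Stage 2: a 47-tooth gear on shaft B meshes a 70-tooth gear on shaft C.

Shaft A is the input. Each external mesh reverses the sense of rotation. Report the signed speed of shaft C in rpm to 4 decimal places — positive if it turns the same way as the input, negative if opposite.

Stage 1 [51T→30T]: ω = 2590.0000×51/30 = 4403.0000 rpm, dir flips to −; running = −4403.0000
Stage 2 [47T→70T]: ω = 4403.0000×47/70 = 2956.3000 rpm, dir flips to +; running = +2956.3000

+2956.3000 rpm (same as input, |ω| = 2956.3000 rpm)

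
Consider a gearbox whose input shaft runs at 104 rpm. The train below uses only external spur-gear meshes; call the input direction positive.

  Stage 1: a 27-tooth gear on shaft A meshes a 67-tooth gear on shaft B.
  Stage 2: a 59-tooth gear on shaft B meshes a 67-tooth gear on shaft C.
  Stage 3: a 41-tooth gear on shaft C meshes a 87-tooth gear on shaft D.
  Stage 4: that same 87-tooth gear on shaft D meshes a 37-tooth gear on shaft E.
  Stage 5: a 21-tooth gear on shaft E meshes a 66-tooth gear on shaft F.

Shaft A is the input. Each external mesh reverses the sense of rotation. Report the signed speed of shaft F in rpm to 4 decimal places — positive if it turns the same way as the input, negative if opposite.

-13.0124 rpm (opposite to input, |ω| = 13.0124 rpm)

Stage 1 [27T→67T]: ω = 104.0000×27/67 = 41.9104 rpm, dir flips to −; running = −41.9104
Stage 2 [59T→67T]: ω = 41.9104×59/67 = 36.9062 rpm, dir flips to +; running = +36.9062
Stage 3 [41T→87T]: ω = 36.9062×41/87 = 17.3926 rpm, dir flips to −; running = −17.3926
Stage 4 [87T→37T]: ω = 17.3926×87/37 = 40.8961 rpm, dir flips to +; running = +40.8961
Stage 5 [21T→66T]: ω = 40.8961×21/66 = 13.0124 rpm, dir flips to −; running = −13.0124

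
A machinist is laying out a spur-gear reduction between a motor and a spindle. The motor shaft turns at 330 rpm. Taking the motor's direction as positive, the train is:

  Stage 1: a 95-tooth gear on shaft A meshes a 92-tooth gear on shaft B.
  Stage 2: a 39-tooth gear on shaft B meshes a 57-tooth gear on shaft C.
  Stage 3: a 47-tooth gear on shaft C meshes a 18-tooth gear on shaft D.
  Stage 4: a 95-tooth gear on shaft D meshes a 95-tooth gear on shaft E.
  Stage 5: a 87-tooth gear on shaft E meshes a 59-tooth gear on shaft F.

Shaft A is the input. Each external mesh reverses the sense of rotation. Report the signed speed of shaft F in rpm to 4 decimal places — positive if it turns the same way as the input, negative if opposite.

Stage 1 [95T→92T]: ω = 330.0000×95/92 = 340.7609 rpm, dir flips to −; running = −340.7609
Stage 2 [39T→57T]: ω = 340.7609×39/57 = 233.1522 rpm, dir flips to +; running = +233.1522
Stage 3 [47T→18T]: ω = 233.1522×47/18 = 608.7862 rpm, dir flips to −; running = −608.7862
Stage 4 [95T→95T]: ω = 608.7862×95/95 = 608.7862 rpm, dir flips to +; running = +608.7862
Stage 5 [87T→59T]: ω = 608.7862×87/59 = 897.7017 rpm, dir flips to −; running = −897.7017

-897.7017 rpm (opposite to input, |ω| = 897.7017 rpm)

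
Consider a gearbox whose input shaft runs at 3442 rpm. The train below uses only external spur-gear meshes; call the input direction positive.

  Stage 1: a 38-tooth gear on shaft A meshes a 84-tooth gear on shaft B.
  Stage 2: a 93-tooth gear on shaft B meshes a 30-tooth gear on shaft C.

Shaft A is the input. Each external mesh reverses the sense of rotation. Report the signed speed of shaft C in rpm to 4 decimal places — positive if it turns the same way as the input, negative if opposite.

Stage 1 [38T→84T]: ω = 3442.0000×38/84 = 1557.0952 rpm, dir flips to −; running = −1557.0952
Stage 2 [93T→30T]: ω = 1557.0952×93/30 = 4826.9952 rpm, dir flips to +; running = +4826.9952

+4826.9952 rpm (same as input, |ω| = 4826.9952 rpm)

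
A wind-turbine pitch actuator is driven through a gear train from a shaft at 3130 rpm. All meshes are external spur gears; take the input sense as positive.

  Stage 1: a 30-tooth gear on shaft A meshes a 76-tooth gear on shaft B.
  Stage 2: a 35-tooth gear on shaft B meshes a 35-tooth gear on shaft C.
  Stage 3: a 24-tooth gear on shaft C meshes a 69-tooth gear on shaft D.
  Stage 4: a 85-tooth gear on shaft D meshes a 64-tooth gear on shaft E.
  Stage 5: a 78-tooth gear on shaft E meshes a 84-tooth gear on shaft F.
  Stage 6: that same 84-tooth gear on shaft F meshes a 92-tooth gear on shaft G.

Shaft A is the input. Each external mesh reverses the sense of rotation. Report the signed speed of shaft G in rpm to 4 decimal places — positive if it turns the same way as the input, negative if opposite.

+483.9047 rpm (same as input, |ω| = 483.9047 rpm)

Stage 1 [30T→76T]: ω = 3130.0000×30/76 = 1235.5263 rpm, dir flips to −; running = −1235.5263
Stage 2 [35T→35T]: ω = 1235.5263×35/35 = 1235.5263 rpm, dir flips to +; running = +1235.5263
Stage 3 [24T→69T]: ω = 1235.5263×24/69 = 429.7483 rpm, dir flips to −; running = −429.7483
Stage 4 [85T→64T]: ω = 429.7483×85/64 = 570.7594 rpm, dir flips to +; running = +570.7594
Stage 5 [78T→84T]: ω = 570.7594×78/84 = 529.9909 rpm, dir flips to −; running = −529.9909
Stage 6 [84T→92T]: ω = 529.9909×84/92 = 483.9047 rpm, dir flips to +; running = +483.9047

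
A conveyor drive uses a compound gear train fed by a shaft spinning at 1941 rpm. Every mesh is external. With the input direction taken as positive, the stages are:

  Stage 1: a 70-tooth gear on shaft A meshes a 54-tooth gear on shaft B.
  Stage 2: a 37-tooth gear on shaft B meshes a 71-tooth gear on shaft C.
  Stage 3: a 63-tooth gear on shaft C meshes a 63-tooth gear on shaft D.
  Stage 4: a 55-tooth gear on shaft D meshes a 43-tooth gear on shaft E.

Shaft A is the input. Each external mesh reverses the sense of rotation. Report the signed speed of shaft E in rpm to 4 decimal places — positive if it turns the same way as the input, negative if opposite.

Stage 1 [70T→54T]: ω = 1941.0000×70/54 = 2516.1111 rpm, dir flips to −; running = −2516.1111
Stage 2 [37T→71T]: ω = 2516.1111×37/71 = 1311.2128 rpm, dir flips to +; running = +1311.2128
Stage 3 [63T→63T]: ω = 1311.2128×63/63 = 1311.2128 rpm, dir flips to −; running = −1311.2128
Stage 4 [55T→43T]: ω = 1311.2128×55/43 = 1677.1327 rpm, dir flips to +; running = +1677.1327

+1677.1327 rpm (same as input, |ω| = 1677.1327 rpm)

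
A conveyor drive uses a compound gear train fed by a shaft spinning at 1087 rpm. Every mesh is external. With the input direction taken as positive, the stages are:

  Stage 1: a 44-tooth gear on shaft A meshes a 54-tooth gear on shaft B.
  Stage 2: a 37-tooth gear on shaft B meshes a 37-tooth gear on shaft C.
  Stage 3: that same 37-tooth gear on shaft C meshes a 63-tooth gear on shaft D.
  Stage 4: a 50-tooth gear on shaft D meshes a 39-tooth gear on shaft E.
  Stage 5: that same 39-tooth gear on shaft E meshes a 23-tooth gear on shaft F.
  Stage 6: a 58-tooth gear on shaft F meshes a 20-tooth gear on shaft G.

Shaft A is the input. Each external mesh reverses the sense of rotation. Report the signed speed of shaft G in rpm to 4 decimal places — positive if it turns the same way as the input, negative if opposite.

Stage 1 [44T→54T]: ω = 1087.0000×44/54 = 885.7037 rpm, dir flips to −; running = −885.7037
Stage 2 [37T→37T]: ω = 885.7037×37/37 = 885.7037 rpm, dir flips to +; running = +885.7037
Stage 3 [37T→63T]: ω = 885.7037×37/63 = 520.1752 rpm, dir flips to −; running = −520.1752
Stage 4 [50T→39T]: ω = 520.1752×50/39 = 666.8913 rpm, dir flips to +; running = +666.8913
Stage 5 [39T→23T]: ω = 666.8913×39/23 = 1130.8156 rpm, dir flips to −; running = −1130.8156
Stage 6 [58T→20T]: ω = 1130.8156×58/20 = 3279.3653 rpm, dir flips to +; running = +3279.3653

+3279.3653 rpm (same as input, |ω| = 3279.3653 rpm)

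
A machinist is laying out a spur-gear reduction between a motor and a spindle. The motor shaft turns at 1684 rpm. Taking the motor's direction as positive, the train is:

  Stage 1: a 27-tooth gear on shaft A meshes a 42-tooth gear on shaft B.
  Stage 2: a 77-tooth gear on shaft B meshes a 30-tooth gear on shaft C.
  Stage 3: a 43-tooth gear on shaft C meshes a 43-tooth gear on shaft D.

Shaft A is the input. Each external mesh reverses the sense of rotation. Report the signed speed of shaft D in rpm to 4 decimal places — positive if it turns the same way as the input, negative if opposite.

-2778.6000 rpm (opposite to input, |ω| = 2778.6000 rpm)

Stage 1 [27T→42T]: ω = 1684.0000×27/42 = 1082.5714 rpm, dir flips to −; running = −1082.5714
Stage 2 [77T→30T]: ω = 1082.5714×77/30 = 2778.6000 rpm, dir flips to +; running = +2778.6000
Stage 3 [43T→43T]: ω = 2778.6000×43/43 = 2778.6000 rpm, dir flips to −; running = −2778.6000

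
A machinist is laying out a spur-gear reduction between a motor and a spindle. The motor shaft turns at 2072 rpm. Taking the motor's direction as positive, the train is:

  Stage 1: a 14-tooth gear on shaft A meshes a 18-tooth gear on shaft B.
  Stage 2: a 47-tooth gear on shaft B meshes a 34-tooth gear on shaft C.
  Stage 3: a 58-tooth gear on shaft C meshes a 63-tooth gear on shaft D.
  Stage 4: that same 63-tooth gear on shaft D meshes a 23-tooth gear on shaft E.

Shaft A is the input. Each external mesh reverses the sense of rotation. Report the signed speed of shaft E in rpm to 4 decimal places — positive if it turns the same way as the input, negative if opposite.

+5617.7755 rpm (same as input, |ω| = 5617.7755 rpm)

Stage 1 [14T→18T]: ω = 2072.0000×14/18 = 1611.5556 rpm, dir flips to −; running = −1611.5556
Stage 2 [47T→34T]: ω = 1611.5556×47/34 = 2227.7386 rpm, dir flips to +; running = +2227.7386
Stage 3 [58T→63T]: ω = 2227.7386×58/63 = 2050.9339 rpm, dir flips to −; running = −2050.9339
Stage 4 [63T→23T]: ω = 2050.9339×63/23 = 5617.7755 rpm, dir flips to +; running = +5617.7755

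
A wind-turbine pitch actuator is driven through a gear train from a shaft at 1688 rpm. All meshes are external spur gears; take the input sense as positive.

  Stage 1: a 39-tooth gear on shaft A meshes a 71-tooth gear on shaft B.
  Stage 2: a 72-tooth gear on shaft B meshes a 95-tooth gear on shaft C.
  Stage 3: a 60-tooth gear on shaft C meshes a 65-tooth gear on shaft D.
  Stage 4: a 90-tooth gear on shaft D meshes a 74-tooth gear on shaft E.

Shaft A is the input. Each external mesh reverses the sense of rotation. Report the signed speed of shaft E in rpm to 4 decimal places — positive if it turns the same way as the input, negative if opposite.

+788.9260 rpm (same as input, |ω| = 788.9260 rpm)

Stage 1 [39T→71T]: ω = 1688.0000×39/71 = 927.2113 rpm, dir flips to −; running = −927.2113
Stage 2 [72T→95T]: ω = 927.2113×72/95 = 702.7285 rpm, dir flips to +; running = +702.7285
Stage 3 [60T→65T]: ω = 702.7285×60/65 = 648.6725 rpm, dir flips to −; running = −648.6725
Stage 4 [90T→74T]: ω = 648.6725×90/74 = 788.9260 rpm, dir flips to +; running = +788.9260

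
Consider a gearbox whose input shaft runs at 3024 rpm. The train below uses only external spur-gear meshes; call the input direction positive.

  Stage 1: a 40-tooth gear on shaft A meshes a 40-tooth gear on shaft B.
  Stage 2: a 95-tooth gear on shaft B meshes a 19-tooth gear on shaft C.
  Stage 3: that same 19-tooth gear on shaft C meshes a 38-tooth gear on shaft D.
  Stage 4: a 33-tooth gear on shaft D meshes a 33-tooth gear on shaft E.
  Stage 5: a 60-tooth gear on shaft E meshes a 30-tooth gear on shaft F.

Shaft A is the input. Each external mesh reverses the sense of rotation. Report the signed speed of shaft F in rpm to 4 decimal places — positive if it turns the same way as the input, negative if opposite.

-15120.0000 rpm (opposite to input, |ω| = 15120.0000 rpm)

Stage 1 [40T→40T]: ω = 3024.0000×40/40 = 3024.0000 rpm, dir flips to −; running = −3024.0000
Stage 2 [95T→19T]: ω = 3024.0000×95/19 = 15120.0000 rpm, dir flips to +; running = +15120.0000
Stage 3 [19T→38T]: ω = 15120.0000×19/38 = 7560.0000 rpm, dir flips to −; running = −7560.0000
Stage 4 [33T→33T]: ω = 7560.0000×33/33 = 7560.0000 rpm, dir flips to +; running = +7560.0000
Stage 5 [60T→30T]: ω = 7560.0000×60/30 = 15120.0000 rpm, dir flips to −; running = −15120.0000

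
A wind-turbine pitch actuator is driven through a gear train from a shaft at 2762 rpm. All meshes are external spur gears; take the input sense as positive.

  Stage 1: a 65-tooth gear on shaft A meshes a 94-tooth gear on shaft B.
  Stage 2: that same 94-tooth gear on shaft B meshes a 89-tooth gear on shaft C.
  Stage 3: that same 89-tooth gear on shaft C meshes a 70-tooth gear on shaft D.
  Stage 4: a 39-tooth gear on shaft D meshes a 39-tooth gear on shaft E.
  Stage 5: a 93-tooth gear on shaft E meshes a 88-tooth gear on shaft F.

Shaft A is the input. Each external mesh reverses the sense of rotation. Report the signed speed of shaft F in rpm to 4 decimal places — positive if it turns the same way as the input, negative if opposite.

-2710.4367 rpm (opposite to input, |ω| = 2710.4367 rpm)

Stage 1 [65T→94T]: ω = 2762.0000×65/94 = 1909.8936 rpm, dir flips to −; running = −1909.8936
Stage 2 [94T→89T]: ω = 1909.8936×94/89 = 2017.1910 rpm, dir flips to +; running = +2017.1910
Stage 3 [89T→70T]: ω = 2017.1910×89/70 = 2564.7143 rpm, dir flips to −; running = −2564.7143
Stage 4 [39T→39T]: ω = 2564.7143×39/39 = 2564.7143 rpm, dir flips to +; running = +2564.7143
Stage 5 [93T→88T]: ω = 2564.7143×93/88 = 2710.4367 rpm, dir flips to −; running = −2710.4367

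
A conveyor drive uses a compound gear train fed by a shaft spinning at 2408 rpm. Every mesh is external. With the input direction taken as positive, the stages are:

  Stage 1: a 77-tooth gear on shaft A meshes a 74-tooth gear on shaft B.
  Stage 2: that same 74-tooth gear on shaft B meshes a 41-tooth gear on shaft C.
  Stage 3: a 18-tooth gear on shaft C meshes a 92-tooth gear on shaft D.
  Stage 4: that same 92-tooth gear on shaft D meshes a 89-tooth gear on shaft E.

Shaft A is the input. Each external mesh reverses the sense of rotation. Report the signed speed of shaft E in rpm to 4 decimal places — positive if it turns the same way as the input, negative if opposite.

Stage 1 [77T→74T]: ω = 2408.0000×77/74 = 2505.6216 rpm, dir flips to −; running = −2505.6216
Stage 2 [74T→41T]: ω = 2505.6216×74/41 = 4522.3415 rpm, dir flips to +; running = +4522.3415
Stage 3 [18T→92T]: ω = 4522.3415×18/92 = 884.8059 rpm, dir flips to −; running = −884.8059
Stage 4 [92T→89T]: ω = 884.8059×92/89 = 914.6309 rpm, dir flips to +; running = +914.6309

+914.6309 rpm (same as input, |ω| = 914.6309 rpm)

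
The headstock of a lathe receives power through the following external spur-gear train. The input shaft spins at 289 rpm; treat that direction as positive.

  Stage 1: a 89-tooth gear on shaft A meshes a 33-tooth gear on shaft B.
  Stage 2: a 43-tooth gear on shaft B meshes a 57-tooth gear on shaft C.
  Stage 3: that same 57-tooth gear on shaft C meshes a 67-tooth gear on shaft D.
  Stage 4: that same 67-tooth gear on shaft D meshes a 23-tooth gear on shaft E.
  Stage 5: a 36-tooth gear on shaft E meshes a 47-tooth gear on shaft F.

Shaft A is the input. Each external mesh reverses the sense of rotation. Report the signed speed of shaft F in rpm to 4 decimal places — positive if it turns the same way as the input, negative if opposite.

Stage 1 [89T→33T]: ω = 289.0000×89/33 = 779.4242 rpm, dir flips to −; running = −779.4242
Stage 2 [43T→57T]: ω = 779.4242×43/57 = 587.9867 rpm, dir flips to +; running = +587.9867
Stage 3 [57T→67T]: ω = 587.9867×57/67 = 500.2275 rpm, dir flips to −; running = −500.2275
Stage 4 [67T→23T]: ω = 500.2275×67/23 = 1457.1845 rpm, dir flips to +; running = +1457.1845
Stage 5 [36T→47T]: ω = 1457.1845×36/47 = 1116.1413 rpm, dir flips to −; running = −1116.1413

-1116.1413 rpm (opposite to input, |ω| = 1116.1413 rpm)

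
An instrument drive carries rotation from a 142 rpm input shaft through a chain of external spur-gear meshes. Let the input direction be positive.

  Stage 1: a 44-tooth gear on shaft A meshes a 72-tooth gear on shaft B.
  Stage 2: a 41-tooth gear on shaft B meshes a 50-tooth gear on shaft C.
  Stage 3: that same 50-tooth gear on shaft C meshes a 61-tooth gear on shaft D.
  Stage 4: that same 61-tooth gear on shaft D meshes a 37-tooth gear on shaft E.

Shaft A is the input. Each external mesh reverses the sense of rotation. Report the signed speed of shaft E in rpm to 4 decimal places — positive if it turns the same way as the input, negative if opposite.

+96.1592 rpm (same as input, |ω| = 96.1592 rpm)

Stage 1 [44T→72T]: ω = 142.0000×44/72 = 86.7778 rpm, dir flips to −; running = −86.7778
Stage 2 [41T→50T]: ω = 86.7778×41/50 = 71.1578 rpm, dir flips to +; running = +71.1578
Stage 3 [50T→61T]: ω = 71.1578×50/61 = 58.3260 rpm, dir flips to −; running = −58.3260
Stage 4 [61T→37T]: ω = 58.3260×61/37 = 96.1592 rpm, dir flips to +; running = +96.1592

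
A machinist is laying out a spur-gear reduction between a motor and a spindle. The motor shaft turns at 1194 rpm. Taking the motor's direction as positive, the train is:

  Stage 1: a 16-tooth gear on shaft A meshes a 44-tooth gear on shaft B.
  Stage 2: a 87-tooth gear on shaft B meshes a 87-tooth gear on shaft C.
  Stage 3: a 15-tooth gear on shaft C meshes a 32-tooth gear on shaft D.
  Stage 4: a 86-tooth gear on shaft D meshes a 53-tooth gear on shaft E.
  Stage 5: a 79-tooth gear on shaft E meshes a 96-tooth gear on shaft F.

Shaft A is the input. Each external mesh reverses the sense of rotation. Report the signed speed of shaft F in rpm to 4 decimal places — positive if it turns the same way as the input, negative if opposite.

Stage 1 [16T→44T]: ω = 1194.0000×16/44 = 434.1818 rpm, dir flips to −; running = −434.1818
Stage 2 [87T→87T]: ω = 434.1818×87/87 = 434.1818 rpm, dir flips to +; running = +434.1818
Stage 3 [15T→32T]: ω = 434.1818×15/32 = 203.5227 rpm, dir flips to −; running = −203.5227
Stage 4 [86T→53T]: ω = 203.5227×86/53 = 330.2444 rpm, dir flips to +; running = +330.2444
Stage 5 [79T→96T]: ω = 330.2444×79/96 = 271.7636 rpm, dir flips to −; running = −271.7636

-271.7636 rpm (opposite to input, |ω| = 271.7636 rpm)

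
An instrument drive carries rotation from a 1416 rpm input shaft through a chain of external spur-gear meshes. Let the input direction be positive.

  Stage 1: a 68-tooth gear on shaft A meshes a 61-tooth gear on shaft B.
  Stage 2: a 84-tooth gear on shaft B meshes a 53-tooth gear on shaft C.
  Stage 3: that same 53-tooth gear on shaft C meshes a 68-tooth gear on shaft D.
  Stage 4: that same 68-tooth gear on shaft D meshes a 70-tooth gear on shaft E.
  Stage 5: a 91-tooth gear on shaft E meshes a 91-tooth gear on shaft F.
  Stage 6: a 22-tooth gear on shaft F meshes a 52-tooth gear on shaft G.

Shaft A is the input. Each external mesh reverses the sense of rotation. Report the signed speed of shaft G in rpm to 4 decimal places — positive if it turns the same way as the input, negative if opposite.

+801.3881 rpm (same as input, |ω| = 801.3881 rpm)

Stage 1 [68T→61T]: ω = 1416.0000×68/61 = 1578.4918 rpm, dir flips to −; running = −1578.4918
Stage 2 [84T→53T]: ω = 1578.4918×84/53 = 2501.7606 rpm, dir flips to +; running = +2501.7606
Stage 3 [53T→68T]: ω = 2501.7606×53/68 = 1949.9016 rpm, dir flips to −; running = −1949.9016
Stage 4 [68T→70T]: ω = 1949.9016×68/70 = 1894.1902 rpm, dir flips to +; running = +1894.1902
Stage 5 [91T→91T]: ω = 1894.1902×91/91 = 1894.1902 rpm, dir flips to −; running = −1894.1902
Stage 6 [22T→52T]: ω = 1894.1902×22/52 = 801.3881 rpm, dir flips to +; running = +801.3881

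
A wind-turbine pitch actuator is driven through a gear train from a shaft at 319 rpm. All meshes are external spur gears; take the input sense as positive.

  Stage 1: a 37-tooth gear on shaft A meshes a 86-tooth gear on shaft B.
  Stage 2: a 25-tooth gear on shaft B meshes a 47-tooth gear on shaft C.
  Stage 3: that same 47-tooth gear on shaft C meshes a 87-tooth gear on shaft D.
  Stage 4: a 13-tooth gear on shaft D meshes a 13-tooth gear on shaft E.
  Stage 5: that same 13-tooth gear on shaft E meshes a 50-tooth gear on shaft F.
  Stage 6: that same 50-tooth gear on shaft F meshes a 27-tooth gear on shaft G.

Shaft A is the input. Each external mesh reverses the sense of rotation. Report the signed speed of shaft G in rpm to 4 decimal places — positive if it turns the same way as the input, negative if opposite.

Stage 1 [37T→86T]: ω = 319.0000×37/86 = 137.2442 rpm, dir flips to −; running = −137.2442
Stage 2 [25T→47T]: ω = 137.2442×25/47 = 73.0022 rpm, dir flips to +; running = +73.0022
Stage 3 [47T→87T]: ω = 73.0022×47/87 = 39.4380 rpm, dir flips to −; running = −39.4380
Stage 4 [13T→13T]: ω = 39.4380×13/13 = 39.4380 rpm, dir flips to +; running = +39.4380
Stage 5 [13T→50T]: ω = 39.4380×13/50 = 10.2539 rpm, dir flips to −; running = −10.2539
Stage 6 [50T→27T]: ω = 10.2539×50/27 = 18.9887 rpm, dir flips to +; running = +18.9887

+18.9887 rpm (same as input, |ω| = 18.9887 rpm)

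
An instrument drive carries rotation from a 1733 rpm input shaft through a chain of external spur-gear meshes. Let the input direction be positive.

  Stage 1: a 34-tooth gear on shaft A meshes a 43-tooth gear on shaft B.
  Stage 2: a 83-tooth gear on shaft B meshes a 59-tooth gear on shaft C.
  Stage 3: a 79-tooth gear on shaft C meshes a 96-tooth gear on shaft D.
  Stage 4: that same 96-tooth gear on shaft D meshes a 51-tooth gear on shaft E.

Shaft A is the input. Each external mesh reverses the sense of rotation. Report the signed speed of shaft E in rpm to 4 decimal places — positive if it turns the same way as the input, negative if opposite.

Stage 1 [34T→43T]: ω = 1733.0000×34/43 = 1370.2791 rpm, dir flips to −; running = −1370.2791
Stage 2 [83T→59T]: ω = 1370.2791×83/59 = 1927.6807 rpm, dir flips to +; running = +1927.6807
Stage 3 [79T→96T]: ω = 1927.6807×79/96 = 1586.3206 rpm, dir flips to −; running = −1586.3206
Stage 4 [96T→51T]: ω = 1586.3206×96/51 = 2986.0152 rpm, dir flips to +; running = +2986.0152

+2986.0152 rpm (same as input, |ω| = 2986.0152 rpm)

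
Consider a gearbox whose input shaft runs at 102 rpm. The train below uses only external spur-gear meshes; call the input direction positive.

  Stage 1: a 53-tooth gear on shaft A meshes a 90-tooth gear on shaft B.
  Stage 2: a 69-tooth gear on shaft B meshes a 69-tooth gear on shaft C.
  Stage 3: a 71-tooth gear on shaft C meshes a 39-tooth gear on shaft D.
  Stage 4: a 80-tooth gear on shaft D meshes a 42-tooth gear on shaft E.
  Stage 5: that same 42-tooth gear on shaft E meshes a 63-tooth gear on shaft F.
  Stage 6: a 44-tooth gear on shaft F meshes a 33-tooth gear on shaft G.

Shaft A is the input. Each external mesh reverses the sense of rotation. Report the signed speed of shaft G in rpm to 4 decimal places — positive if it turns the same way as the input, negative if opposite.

Stage 1 [53T→90T]: ω = 102.0000×53/90 = 60.0667 rpm, dir flips to −; running = −60.0667
Stage 2 [69T→69T]: ω = 60.0667×69/69 = 60.0667 rpm, dir flips to +; running = +60.0667
Stage 3 [71T→39T]: ω = 60.0667×71/39 = 109.3521 rpm, dir flips to −; running = −109.3521
Stage 4 [80T→42T]: ω = 109.3521×80/42 = 208.2898 rpm, dir flips to +; running = +208.2898
Stage 5 [42T→63T]: ω = 208.2898×42/63 = 138.8599 rpm, dir flips to −; running = −138.8599
Stage 6 [44T→33T]: ω = 138.8599×44/33 = 185.1465 rpm, dir flips to +; running = +185.1465

+185.1465 rpm (same as input, |ω| = 185.1465 rpm)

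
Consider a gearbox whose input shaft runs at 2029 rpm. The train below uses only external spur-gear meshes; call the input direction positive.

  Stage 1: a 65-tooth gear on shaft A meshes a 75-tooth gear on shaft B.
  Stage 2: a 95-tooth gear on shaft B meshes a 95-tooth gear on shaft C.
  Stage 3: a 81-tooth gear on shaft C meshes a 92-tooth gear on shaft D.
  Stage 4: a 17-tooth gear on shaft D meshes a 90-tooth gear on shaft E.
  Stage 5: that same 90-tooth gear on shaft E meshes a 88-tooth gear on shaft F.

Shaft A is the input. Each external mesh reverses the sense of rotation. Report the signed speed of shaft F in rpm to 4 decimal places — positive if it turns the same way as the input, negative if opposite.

-299.0870 rpm (opposite to input, |ω| = 299.0870 rpm)

Stage 1 [65T→75T]: ω = 2029.0000×65/75 = 1758.4667 rpm, dir flips to −; running = −1758.4667
Stage 2 [95T→95T]: ω = 1758.4667×95/95 = 1758.4667 rpm, dir flips to +; running = +1758.4667
Stage 3 [81T→92T]: ω = 1758.4667×81/92 = 1548.2152 rpm, dir flips to −; running = −1548.2152
Stage 4 [17T→90T]: ω = 1548.2152×17/90 = 292.4407 rpm, dir flips to +; running = +292.4407
Stage 5 [90T→88T]: ω = 292.4407×90/88 = 299.0870 rpm, dir flips to −; running = −299.0870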